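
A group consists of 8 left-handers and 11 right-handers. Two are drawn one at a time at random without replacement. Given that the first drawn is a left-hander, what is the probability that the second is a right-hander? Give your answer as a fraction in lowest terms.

After removing one left-hander, 18 remain: 7 left-handers and 11 right-handers.
So the probability the next is a right-hander is 11/18.

11/18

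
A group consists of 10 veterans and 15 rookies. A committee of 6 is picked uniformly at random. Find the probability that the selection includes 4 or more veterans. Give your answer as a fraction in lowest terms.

Total selections: C(25,6) = 177100.
Favorable selections (4 or more veterans): C(10,4)·C(15,2) + C(10,5)·C(15,1) + C(10,6)·C(15,0) = 22050 + 3780 + 210 = 26040.
Probability = 26040/177100 = 186/1265.

186/1265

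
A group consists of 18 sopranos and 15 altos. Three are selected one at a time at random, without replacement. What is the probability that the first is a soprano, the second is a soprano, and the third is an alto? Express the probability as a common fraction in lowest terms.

765/5456

Multiply the conditional probabilities at each draw: 18/33 · 17/32 · 15/31 = 4590/32736 = 765/5456.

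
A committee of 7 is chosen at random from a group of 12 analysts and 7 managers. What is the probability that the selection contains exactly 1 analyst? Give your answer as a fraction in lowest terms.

7/4199

There are C(19,7) = 50388 ways to choose 7 from 19.
Selections with exactly 1 analyst: choose 1 of the 12 analysts and 6 of the 7 managers, C(12,1)·C(7,6) = 12·7 = 84.
Probability = 84/50388 = 7/4199.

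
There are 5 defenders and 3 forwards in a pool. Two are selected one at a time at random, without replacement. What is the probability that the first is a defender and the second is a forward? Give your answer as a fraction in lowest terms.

Multiply the conditional probabilities at each draw: 5/8 · 3/7 = 15/56.

15/56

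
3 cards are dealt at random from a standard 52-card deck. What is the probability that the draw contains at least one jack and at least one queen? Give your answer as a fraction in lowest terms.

There are C(52,3) = 22100 possible draws.
By inclusion-exclusion on the complements, draws missing all jacks or all queens: C(48,3) + C(48,3) − C(44,3) = 17296 + 17296 − 13244 = 21348.
So draws with at least one of each: 22100 − 21348 = 752, probability 752/22100 = 188/5525.

188/5525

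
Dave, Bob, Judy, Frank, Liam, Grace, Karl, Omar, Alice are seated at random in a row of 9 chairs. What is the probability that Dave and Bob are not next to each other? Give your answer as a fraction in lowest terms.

7/9

There are 9! = 362880 arrangements.
Arrangements with Dave and Bob adjacent: 2·8! = 80640.
So not adjacent: 362880 − 80640 = 282240, probability 282240/362880 = 7/9.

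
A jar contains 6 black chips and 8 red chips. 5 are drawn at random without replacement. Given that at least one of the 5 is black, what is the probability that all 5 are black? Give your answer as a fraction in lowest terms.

3/973

Work in counts. Selections with at least one black: C(14,5) − C(8,5) = 2002 − 56 = 1946.
Of those, selections where all 5 are black: C(6,5) = 6.
Conditional probability = 6/1946 = 3/973.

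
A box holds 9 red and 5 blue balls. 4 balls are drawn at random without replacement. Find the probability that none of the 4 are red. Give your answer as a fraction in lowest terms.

There are C(14,4) = 1001 possible selections.
Selections with no red (all blue): C(5,4) = 5.
Probability = 5/1001.

5/1001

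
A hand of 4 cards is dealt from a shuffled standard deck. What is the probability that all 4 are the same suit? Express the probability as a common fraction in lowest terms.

There are C(52,4) = 270725 possible 4-card hands.
Hands of one suit: 4 suits × C(13,4) = 4·715 = 2860.
Probability = 2860/270725 = 44/4165.

44/4165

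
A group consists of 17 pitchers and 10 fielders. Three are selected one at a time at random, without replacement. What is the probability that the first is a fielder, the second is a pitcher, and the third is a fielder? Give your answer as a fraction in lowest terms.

17/195

Multiply the conditional probabilities at each draw: 10/27 · 17/26 · 9/25 = 1530/17550 = 17/195.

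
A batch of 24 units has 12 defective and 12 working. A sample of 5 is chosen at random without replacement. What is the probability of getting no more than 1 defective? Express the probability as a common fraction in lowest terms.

51/322

There are C(24,5) = 42504 ways to choose the 5.
Favorable selections (no more than 1 defective): C(12,0)·C(12,5) + C(12,1)·C(12,4) = 792 + 5940 = 6732.
Probability = 6732/42504 = 51/322.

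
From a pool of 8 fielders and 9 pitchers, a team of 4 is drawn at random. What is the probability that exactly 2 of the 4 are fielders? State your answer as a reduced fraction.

There are C(17,4) = 2380 ways to choose 4 from 17.
Selections with exactly 2 fielders: choose 2 of the 8 fielders and 2 of the 9 pitchers, C(8,2)·C(9,2) = 28·36 = 1008.
Probability = 1008/2380 = 36/85.

36/85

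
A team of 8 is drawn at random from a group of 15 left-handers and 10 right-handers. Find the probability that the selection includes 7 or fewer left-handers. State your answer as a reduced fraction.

There are C(25,8) = 1081575 ways to choose the 8.
The complement is exactly 8 left-handers: C(15,8)·C(10,0) = 6435.
Probability = 1 − 6435/1081575 = 1075140/1081575 = 2172/2185.

2172/2185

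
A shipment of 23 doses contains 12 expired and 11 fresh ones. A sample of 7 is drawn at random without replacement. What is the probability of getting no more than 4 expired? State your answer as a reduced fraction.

Total selections: C(23,7) = 245157.
Count the complement (more than 4 expired): C(12,5)·C(11,2) + C(12,6)·C(11,1) + C(12,7)·C(11,0) = 43560 + 10164 + 792 = 54516.
Probability = 1 − 54516/245157 = 190641/245157 = 5777/7429.

5777/7429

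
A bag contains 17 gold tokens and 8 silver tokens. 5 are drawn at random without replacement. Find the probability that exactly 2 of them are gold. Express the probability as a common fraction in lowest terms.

There are C(25,5) = 53130 ways to choose 5 from 25.
Selections with exactly 2 gold: choose 2 of the 17 gold and 3 of the 8 silver, C(17,2)·C(8,3) = 136·56 = 7616.
Probability = 7616/53130 = 544/3795.

544/3795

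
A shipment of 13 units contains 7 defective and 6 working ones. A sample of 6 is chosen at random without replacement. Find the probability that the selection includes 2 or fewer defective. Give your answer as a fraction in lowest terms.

Total selections: C(13,6) = 1716.
Favorable selections (2 or fewer defective): C(7,0)·C(6,6) + C(7,1)·C(6,5) + C(7,2)·C(6,4) = 1 + 42 + 315 = 358.
Probability = 358/1716 = 179/858.

179/858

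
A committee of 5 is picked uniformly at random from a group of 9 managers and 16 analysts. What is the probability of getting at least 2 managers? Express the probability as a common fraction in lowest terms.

771/1265

There are C(25,5) = 53130 ways to choose the 5.
Count the complement (fewer than 2 managers): C(9,0)·C(16,5) + C(9,1)·C(16,4) = 4368 + 16380 = 20748.
Probability = 1 − 20748/53130 = 32382/53130 = 771/1265.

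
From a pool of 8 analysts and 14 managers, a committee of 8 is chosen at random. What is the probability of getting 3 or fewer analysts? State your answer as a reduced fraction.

Total selections: C(22,8) = 319770.
Favorable selections (3 or fewer analysts): C(8,0)·C(14,8) + C(8,1)·C(14,7) + C(8,2)·C(14,6) + C(8,3)·C(14,5) = 3003 + 27456 + 84084 + 112112 = 226655.
Probability = 226655/319770 = 4121/5814.

4121/5814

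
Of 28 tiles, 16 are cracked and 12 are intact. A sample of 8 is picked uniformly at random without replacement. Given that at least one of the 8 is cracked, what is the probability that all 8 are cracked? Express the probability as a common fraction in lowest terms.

Work in counts. Selections with at least one cracked: C(28,8) − C(12,8) = 3108105 − 495 = 3107610.
Of those, selections where all 8 are cracked: C(16,8) = 12870.
Conditional probability = 12870/3107610 = 13/3139.

13/3139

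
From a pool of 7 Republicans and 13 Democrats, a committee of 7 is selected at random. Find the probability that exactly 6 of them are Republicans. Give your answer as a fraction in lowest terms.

The sample space is all 7-subsets of the 20: C(20,7) = 77520.
Selections with exactly 6 Republicans: choose 6 of the 7 Republicans and 1 of the 13 Democrats, C(7,6)·C(13,1) = 7·13 = 91.
Probability = 91/77520.

91/77520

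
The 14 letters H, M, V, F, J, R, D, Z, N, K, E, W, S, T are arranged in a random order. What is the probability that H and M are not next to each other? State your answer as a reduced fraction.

6/7

There are 14! = 87178291200 arrangements.
Arrangements with H and M adjacent: 2·13! = 12454041600.
So not adjacent: 87178291200 − 12454041600 = 74724249600, probability 74724249600/87178291200 = 6/7.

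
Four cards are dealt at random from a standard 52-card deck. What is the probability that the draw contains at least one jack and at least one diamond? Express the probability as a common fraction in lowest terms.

There are C(52,4) = 270725 possible draws.
By inclusion-exclusion on the complements, draws missing all jacks or all diamonds: C(48,4) + C(39,4) − C(36,4) = 194580 + 82251 − 58905 = 217926.
So draws with at least one of each: 270725 − 217926 = 52799, probability 52799/270725.

52799/270725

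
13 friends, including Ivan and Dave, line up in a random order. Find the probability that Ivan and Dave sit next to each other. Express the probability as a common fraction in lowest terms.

There are 13! = 6227020800 arrangements.
Treat Ivan and Dave as a block: 12! arrangements of the blocks × 2 orders within the block = 2·479001600 = 958003200.
Probability = 958003200/6227020800 = 2/13.

2/13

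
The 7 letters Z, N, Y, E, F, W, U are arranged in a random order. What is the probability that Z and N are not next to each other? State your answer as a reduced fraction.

There are 7! = 5040 arrangements.
Arrangements with Z and N adjacent: 2·6! = 1440.
So not adjacent: 5040 − 1440 = 3600, probability 3600/5040 = 5/7.

5/7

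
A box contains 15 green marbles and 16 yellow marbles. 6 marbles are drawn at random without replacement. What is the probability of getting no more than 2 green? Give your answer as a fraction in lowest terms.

2908/8091

There are C(31,6) = 736281 ways to choose the 6.
Favorable selections (no more than 2 green): C(15,0)·C(16,6) + C(15,1)·C(16,5) + C(15,2)·C(16,4) = 8008 + 65520 + 191100 = 264628.
Probability = 264628/736281 = 2908/8091.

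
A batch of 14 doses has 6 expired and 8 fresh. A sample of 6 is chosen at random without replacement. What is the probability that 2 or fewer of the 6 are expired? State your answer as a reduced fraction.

202/429

Total selections: C(14,6) = 3003.
Favorable selections (2 or fewer expired): C(6,0)·C(8,6) + C(6,1)·C(8,5) + C(6,2)·C(8,4) = 28 + 336 + 1050 = 1414.
Probability = 1414/3003 = 202/429.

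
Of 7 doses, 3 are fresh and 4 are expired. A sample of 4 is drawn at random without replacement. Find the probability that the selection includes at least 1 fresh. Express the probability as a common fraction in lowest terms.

34/35

There are C(7,4) = 35 ways to choose the 4.
The complement is all 4 are expired: C(4,4) = 1.
Probability = 1 − 1/35 = 34/35.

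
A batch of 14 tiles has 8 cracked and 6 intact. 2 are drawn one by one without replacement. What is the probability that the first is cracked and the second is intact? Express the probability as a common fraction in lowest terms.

Multiply the conditional probabilities at each draw: 8/14 · 6/13 = 48/182 = 24/91.

24/91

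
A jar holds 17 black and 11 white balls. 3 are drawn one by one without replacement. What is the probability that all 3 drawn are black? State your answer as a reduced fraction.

170/819

Multiply the conditional probabilities at each draw: 17/28 · 16/27 · 15/26 = 4080/19656 = 170/819.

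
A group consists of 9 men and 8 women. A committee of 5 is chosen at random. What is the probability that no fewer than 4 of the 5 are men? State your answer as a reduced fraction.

81/442

There are C(17,5) = 6188 ways to choose the 5.
Favorable selections (no fewer than 4 men): C(9,4)·C(8,1) + C(9,5)·C(8,0) = 1008 + 126 = 1134.
Probability = 1134/6188 = 81/442.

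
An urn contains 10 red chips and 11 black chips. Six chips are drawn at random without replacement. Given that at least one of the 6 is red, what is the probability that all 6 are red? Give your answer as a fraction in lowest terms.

Work in counts. Selections with at least one red: C(21,6) − C(11,6) = 54264 − 462 = 53802.
Of those, selections where all 6 are red: C(10,6) = 210.
Conditional probability = 210/53802 = 5/1281.

5/1281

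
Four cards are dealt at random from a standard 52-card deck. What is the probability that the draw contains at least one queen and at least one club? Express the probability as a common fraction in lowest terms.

There are C(52,4) = 270725 possible draws.
By inclusion-exclusion on the complements, draws missing all queens or all clubs: C(48,4) + C(39,4) − C(36,4) = 194580 + 82251 − 58905 = 217926.
So draws with at least one of each: 270725 − 217926 = 52799, probability 52799/270725.

52799/270725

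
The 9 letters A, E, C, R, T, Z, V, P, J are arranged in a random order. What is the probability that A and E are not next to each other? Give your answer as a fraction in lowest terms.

7/9

There are 9! = 362880 arrangements.
Arrangements with A and E adjacent: 2·8! = 80640.
So not adjacent: 362880 − 80640 = 282240, probability 282240/362880 = 7/9.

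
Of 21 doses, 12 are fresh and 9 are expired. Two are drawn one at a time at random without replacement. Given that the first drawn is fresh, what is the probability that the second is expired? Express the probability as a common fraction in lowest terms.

After removing one fresh, 20 remain: 11 fresh and 9 expired.
So the probability the next is expired is 9/20.

9/20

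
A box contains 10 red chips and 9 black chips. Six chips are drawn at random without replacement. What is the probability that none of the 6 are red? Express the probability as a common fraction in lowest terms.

There are C(19,6) = 27132 possible selections.
Selections with no red (all black): C(9,6) = 84.
Probability = 84/27132 = 1/323.

1/323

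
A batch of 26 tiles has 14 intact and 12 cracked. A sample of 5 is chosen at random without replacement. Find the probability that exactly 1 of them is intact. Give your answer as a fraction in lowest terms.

The sample space is all 5-subsets of the 26: C(26,5) = 65780.
Selections with exactly 1 intact: choose 1 of the 14 intact and 4 of the 12 cracked, C(14,1)·C(12,4) = 14·495 = 6930.
Probability = 6930/65780 = 63/598.

63/598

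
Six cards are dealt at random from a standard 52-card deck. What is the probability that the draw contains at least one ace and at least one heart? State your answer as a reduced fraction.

There are C(52,6) = 20358520 possible draws.
By inclusion-exclusion on the complements, draws missing all aces or all hearts: C(48,6) + C(39,6) − C(36,6) = 12271512 + 3262623 − 1947792 = 13586343.
So draws with at least one of each: 20358520 − 13586343 = 6772177, probability 6772177/20358520.

6772177/20358520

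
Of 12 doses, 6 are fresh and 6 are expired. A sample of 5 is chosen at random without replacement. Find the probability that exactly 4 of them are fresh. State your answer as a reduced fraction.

5/44

Total number of selections: C(12,5) = 792.
Selections with exactly 4 fresh: choose 4 of the 6 fresh and 1 of the 6 expired, C(6,4)·C(6,1) = 15·6 = 90.
Probability = 90/792 = 5/44.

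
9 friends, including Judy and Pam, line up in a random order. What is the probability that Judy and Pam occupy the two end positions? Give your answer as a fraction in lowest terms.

1/36

There are 9! = 362880 arrangements.
Place Judy and Pam at the ends in 2 ways, arrange the remaining 7 in 7! = 5040 ways: 2·5040 = 10080.
Probability = 10080/362880 = 1/36.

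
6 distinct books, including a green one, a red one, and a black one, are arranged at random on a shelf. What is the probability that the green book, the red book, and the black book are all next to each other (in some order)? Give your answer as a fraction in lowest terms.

1/5

There are 6! = 720 arrangements.
Treat the three as one block: 4! placements × 3! orders within the block = 24·6 = 144.
Probability = 144/720 = 1/5.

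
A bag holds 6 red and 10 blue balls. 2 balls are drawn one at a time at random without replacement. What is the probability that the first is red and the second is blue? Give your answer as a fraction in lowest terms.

Multiply the conditional probabilities at each draw: 6/16 · 10/15 = 60/240 = 1/4.

1/4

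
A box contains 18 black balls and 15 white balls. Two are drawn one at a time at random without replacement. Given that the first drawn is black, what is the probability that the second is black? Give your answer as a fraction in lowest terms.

After removing one black, 32 remain: 17 black and 15 white.
So the probability the next is black is 17/32.

17/32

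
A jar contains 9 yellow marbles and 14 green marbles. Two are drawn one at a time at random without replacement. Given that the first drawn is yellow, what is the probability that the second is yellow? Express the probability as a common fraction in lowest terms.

After removing one yellow, 22 remain: 8 yellow and 14 green.
So the probability the next is yellow is 8/22 = 4/11.

4/11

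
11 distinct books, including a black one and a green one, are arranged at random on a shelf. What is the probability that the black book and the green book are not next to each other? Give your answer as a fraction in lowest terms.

There are 11! = 39916800 arrangements.
Arrangements with the black book and the green book adjacent: 2·10! = 7257600.
So not adjacent: 39916800 − 7257600 = 32659200, probability 32659200/39916800 = 9/11.

9/11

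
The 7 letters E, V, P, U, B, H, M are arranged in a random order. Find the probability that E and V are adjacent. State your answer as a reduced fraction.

2/7

There are 7! = 5040 arrangements.
Treat E and V as a block: 6! arrangements of the blocks × 2 orders within the block = 2·720 = 1440.
Probability = 1440/5040 = 2/7.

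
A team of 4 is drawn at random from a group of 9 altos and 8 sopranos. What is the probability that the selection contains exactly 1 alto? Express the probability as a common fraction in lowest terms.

Total number of selections: C(17,4) = 2380.
Selections with exactly 1 alto: choose 1 of the 9 altos and 3 of the 8 sopranos, C(9,1)·C(8,3) = 9·56 = 504.
Probability = 504/2380 = 18/85.

18/85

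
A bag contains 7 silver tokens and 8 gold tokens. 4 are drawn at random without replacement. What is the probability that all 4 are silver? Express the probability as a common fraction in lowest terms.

1/39

There are C(15,4) = 1365 possible selections.
Selections with all silver: C(7,4) = 35.
Probability = 35/1365 = 1/39.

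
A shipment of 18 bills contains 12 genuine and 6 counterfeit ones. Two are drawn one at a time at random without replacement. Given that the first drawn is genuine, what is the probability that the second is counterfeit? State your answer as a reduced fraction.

After removing one genuine, 17 remain: 11 genuine and 6 counterfeit.
So the probability the next is counterfeit is 6/17.

6/17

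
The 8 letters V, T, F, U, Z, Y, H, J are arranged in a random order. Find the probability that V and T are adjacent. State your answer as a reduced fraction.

There are 8! = 40320 arrangements.
Treat V and T as a block: 7! arrangements of the blocks × 2 orders within the block = 2·5040 = 10080.
Probability = 10080/40320 = 1/4.

1/4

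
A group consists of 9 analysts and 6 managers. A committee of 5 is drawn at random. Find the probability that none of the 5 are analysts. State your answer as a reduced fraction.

2/1001

There are C(15,5) = 3003 possible selections.
Selections with no analysts (all managers): C(6,5) = 6.
Probability = 6/3003 = 2/1001.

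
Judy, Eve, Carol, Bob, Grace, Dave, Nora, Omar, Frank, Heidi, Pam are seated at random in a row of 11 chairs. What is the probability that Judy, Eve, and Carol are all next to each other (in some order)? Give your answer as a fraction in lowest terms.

There are 11! = 39916800 arrangements.
Treat the three as one block: 9! placements × 3! orders within the block = 362880·6 = 2177280.
Probability = 2177280/39916800 = 3/55.

3/55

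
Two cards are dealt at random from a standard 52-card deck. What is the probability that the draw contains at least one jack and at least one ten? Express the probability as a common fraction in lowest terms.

8/663

There are C(52,2) = 1326 possible draws.
By inclusion-exclusion on the complements, draws missing all jacks or all tens: C(48,2) + C(48,2) − C(44,2) = 1128 + 1128 − 946 = 1310.
So draws with at least one of each: 1326 − 1310 = 16, probability 16/1326 = 8/663.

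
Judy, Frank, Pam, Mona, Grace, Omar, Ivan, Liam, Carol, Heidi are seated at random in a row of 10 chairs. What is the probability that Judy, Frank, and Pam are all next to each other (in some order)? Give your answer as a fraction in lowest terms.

1/15

There are 10! = 3628800 arrangements.
Treat the three as one block: 8! placements × 3! orders within the block = 40320·6 = 241920.
Probability = 241920/3628800 = 1/15.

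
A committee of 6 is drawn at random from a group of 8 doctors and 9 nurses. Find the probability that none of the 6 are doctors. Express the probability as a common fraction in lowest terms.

3/442

There are C(17,6) = 12376 possible selections.
Selections with no doctors (all nurses): C(9,6) = 84.
Probability = 84/12376 = 3/442.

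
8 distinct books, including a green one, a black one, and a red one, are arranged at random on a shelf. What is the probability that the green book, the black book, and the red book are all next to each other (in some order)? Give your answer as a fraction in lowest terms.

There are 8! = 40320 arrangements.
Treat the three as one block: 6! placements × 3! orders within the block = 720·6 = 4320.
Probability = 4320/40320 = 3/28.

3/28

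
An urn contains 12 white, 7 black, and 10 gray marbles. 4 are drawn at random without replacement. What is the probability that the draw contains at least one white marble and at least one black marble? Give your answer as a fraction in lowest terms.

2038/3393

There are C(29,4) = 23751 possible draws.
By inclusion-exclusion on the complements, draws missing all white or all black: C(17,4) + C(22,4) − C(10,4) = 2380 + 7315 − 210 = 9485.
So draws with at least one of each: 23751 − 9485 = 14266, probability 14266/23751 = 2038/3393.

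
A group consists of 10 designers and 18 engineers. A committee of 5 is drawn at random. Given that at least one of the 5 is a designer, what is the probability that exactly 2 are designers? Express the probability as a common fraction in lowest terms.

Work in counts. Selections with at least one designer: C(28,5) − C(18,5) = 98280 − 8568 = 89712.
Of those, selections where exactly 2 are designers: C(10,2)·C(18,3) = 45·816 = 36720.
Conditional probability = 36720/89712 = 255/623.

255/623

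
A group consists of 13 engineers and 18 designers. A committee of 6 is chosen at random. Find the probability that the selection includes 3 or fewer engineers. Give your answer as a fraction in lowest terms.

There are C(31,6) = 736281 ways to choose the 6.
Count the complement (more than 3 engineers): C(13,4)·C(18,2) + C(13,5)·C(18,1) + C(13,6)·C(18,0) = 109395 + 23166 + 1716 = 134277.
Probability = 1 − 134277/736281 = 602004/736281 = 15436/18879.

15436/18879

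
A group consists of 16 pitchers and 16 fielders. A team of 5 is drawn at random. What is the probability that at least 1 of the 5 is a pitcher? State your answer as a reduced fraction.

There are C(32,5) = 201376 ways to choose the 5.
The complement is all 5 are fielders: C(16,5) = 4368.
Probability = 1 − 4368/201376 = 197008/201376 = 1759/1798.

1759/1798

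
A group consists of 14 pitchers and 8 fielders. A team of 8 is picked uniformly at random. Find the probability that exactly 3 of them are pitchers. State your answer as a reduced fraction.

There are C(22,8) = 319770 ways to choose 8 from 22.
Selections with exactly 3 pitchers: choose 3 of the 14 pitchers and 5 of the 8 fielders, C(14,3)·C(8,5) = 364·56 = 20384.
Probability = 20384/319770 = 10192/159885.

10192/159885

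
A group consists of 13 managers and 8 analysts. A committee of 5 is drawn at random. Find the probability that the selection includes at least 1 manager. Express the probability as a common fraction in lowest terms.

2899/2907

Total selections: C(21,5) = 20349.
The complement is all 5 are analysts: C(8,5) = 56.
Probability = 1 − 56/20349 = 20293/20349 = 2899/2907.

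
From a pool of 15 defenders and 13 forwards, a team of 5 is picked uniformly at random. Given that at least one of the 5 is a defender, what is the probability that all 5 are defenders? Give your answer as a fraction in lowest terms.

Work in counts. Selections with at least one defender: C(28,5) − C(13,5) = 98280 − 1287 = 96993.
Of those, selections where all 5 are defenders: C(15,5) = 3003.
Conditional probability = 3003/96993 = 77/2487.

77/2487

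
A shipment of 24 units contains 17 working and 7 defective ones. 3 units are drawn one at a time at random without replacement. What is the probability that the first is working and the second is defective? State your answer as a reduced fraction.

Multiply the conditional probabilities at each draw: 17/24 · 7/23 = 119/552.

119/552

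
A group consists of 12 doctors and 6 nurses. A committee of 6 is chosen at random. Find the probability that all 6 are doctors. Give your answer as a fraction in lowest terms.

There are C(18,6) = 18564 possible selections.
Selections with all doctors: C(12,6) = 924.
Probability = 924/18564 = 11/221.

11/221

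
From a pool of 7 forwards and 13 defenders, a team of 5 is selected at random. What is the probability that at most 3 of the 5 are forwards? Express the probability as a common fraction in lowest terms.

221/228

There are C(20,5) = 15504 ways to choose the 5.
Count the complement (more than 3 forwards): C(7,4)·C(13,1) + C(7,5)·C(13,0) = 455 + 21 = 476.
Probability = 1 − 476/15504 = 15028/15504 = 221/228.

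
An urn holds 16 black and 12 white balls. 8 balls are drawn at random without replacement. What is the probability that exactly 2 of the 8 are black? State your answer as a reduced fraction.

32/897

The sample space is all 8-subsets of the 28: C(28,8) = 3108105.
Selections with exactly 2 black: choose 2 of the 16 black and 6 of the 12 white, C(16,2)·C(12,6) = 120·924 = 110880.
Probability = 110880/3108105 = 32/897.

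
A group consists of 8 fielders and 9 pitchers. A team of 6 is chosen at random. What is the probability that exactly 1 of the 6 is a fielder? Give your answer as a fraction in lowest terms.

Total number of selections: C(17,6) = 12376.
Selections with exactly 1 fielder: choose 1 of the 8 fielders and 5 of the 9 pitchers, C(8,1)·C(9,5) = 8·126 = 1008.
Probability = 1008/12376 = 18/221.

18/221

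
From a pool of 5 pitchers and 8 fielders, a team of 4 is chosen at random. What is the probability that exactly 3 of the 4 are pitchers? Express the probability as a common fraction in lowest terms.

16/143

The sample space is all 4-subsets of the 13: C(13,4) = 715.
Selections with exactly 3 pitchers: choose 3 of the 5 pitchers and 1 of the 8 fielders, C(5,3)·C(8,1) = 10·8 = 80.
Probability = 80/715 = 16/143.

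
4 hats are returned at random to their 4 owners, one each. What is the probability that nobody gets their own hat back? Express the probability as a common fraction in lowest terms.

There are 4! = 24 assignments.
By inclusion-exclusion, assignments with no fixed points: C(4,0)·4! − C(4,1)·3! + C(4,2)·2! − C(4,3)·1! + C(4,4)·0! = 9.
Probability = 9/24 = 3/8.

3/8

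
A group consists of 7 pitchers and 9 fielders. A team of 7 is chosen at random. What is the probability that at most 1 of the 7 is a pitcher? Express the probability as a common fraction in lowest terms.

3/55

Total selections: C(16,7) = 11440.
Favorable selections (at most 1 pitcher): C(7,0)·C(9,7) + C(7,1)·C(9,6) = 36 + 588 = 624.
Probability = 624/11440 = 3/55.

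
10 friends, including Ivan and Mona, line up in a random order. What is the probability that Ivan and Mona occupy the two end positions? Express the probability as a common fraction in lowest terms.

There are 10! = 3628800 arrangements.
Place Ivan and Mona at the ends in 2 ways, arrange the remaining 8 in 8! = 40320 ways: 2·40320 = 80640.
Probability = 80640/3628800 = 1/45.

1/45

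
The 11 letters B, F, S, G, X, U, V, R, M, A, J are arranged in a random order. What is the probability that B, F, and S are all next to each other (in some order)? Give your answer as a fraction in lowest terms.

There are 11! = 39916800 arrangements.
Treat the three as one block: 9! placements × 3! orders within the block = 362880·6 = 2177280.
Probability = 2177280/39916800 = 3/55.

3/55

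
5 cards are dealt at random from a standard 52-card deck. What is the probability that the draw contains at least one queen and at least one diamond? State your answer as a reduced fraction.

There are C(52,5) = 2598960 possible draws.
By inclusion-exclusion on the complements, draws missing all queens or all diamonds: C(48,5) + C(39,5) − C(36,5) = 1712304 + 575757 − 376992 = 1911069.
So draws with at least one of each: 2598960 − 1911069 = 687891, probability 687891/2598960 = 229297/866320.

229297/866320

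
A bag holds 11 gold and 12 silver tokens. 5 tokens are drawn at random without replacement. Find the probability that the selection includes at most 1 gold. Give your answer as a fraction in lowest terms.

There are C(23,5) = 33649 ways to choose the 5.
Favorable selections (at most 1 gold): C(11,0)·C(12,5) + C(11,1)·C(12,4) = 792 + 5445 = 6237.
Probability = 6237/33649 = 81/437.

81/437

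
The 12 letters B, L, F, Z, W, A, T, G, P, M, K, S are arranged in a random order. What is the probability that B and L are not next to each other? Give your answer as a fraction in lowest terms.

There are 12! = 479001600 arrangements.
Arrangements with B and L adjacent: 2·11! = 79833600.
So not adjacent: 479001600 − 79833600 = 399168000, probability 399168000/479001600 = 5/6.

5/6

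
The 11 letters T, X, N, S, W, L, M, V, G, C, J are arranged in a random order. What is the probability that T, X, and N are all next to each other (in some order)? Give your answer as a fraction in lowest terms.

There are 11! = 39916800 arrangements.
Treat the three as one block: 9! placements × 3! orders within the block = 362880·6 = 2177280.
Probability = 2177280/39916800 = 3/55.

3/55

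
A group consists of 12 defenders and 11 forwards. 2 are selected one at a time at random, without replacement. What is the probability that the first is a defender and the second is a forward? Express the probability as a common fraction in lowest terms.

6/23

Multiply the conditional probabilities at each draw: 12/23 · 11/22 = 132/506 = 6/23.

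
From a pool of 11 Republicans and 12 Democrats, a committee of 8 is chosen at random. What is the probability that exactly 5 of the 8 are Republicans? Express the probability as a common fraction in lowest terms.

There are C(23,8) = 490314 ways to choose 8 from 23.
Selections with exactly 5 Republicans: choose 5 of the 11 Republicans and 3 of the 12 Democrats, C(11,5)·C(12,3) = 462·220 = 101640.
Probability = 101640/490314 = 1540/7429.

1540/7429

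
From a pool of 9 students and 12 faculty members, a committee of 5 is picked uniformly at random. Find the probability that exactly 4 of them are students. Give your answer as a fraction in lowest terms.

There are C(21,5) = 20349 ways to choose 5 from 21.
Selections with exactly 4 students: choose 4 of the 9 students and 1 of the 12 faculty members, C(9,4)·C(12,1) = 126·12 = 1512.
Probability = 1512/20349 = 24/323.

24/323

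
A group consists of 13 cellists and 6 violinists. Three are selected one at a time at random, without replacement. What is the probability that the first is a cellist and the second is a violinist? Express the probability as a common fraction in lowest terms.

13/57

Multiply the conditional probabilities at each draw: 13/19 · 6/18 = 78/342 = 13/57.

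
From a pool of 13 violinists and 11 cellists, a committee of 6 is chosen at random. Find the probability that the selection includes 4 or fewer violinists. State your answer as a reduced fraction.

10793/12236

Total selections: C(24,6) = 134596.
Count the complement (more than 4 violinists): C(13,5)·C(11,1) + C(13,6)·C(11,0) = 14157 + 1716 = 15873.
Probability = 1 − 15873/134596 = 118723/134596 = 10793/12236.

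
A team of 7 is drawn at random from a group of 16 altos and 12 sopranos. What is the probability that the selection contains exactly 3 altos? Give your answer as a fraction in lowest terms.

The sample space is all 7-subsets of the 28: C(28,7) = 1184040.
Selections with exactly 3 altos: choose 3 of the 16 altos and 4 of the 12 sopranos, C(16,3)·C(12,4) = 560·495 = 277200.
Probability = 277200/1184040 = 70/299.

70/299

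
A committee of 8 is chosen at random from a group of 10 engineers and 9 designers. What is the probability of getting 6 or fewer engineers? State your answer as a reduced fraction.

8273/8398

Total selections: C(19,8) = 75582.
Count the complement (more than 6 engineers): C(10,7)·C(9,1) + C(10,8)·C(9,0) = 1080 + 45 = 1125.
Probability = 1 − 1125/75582 = 74457/75582 = 8273/8398.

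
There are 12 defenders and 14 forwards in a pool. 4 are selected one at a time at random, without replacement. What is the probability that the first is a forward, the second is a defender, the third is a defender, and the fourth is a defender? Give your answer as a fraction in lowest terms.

Multiply the conditional probabilities at each draw: 14/26 · 12/25 · 11/24 · 10/23 = 18480/358800 = 77/1495.

77/1495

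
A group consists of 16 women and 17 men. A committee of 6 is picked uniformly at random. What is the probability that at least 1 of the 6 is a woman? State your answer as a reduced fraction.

19557/19778

There are C(33,6) = 1107568 ways to choose the 6.
The complement is all 6 are men: C(17,6) = 12376.
Probability = 1 − 12376/1107568 = 1095192/1107568 = 19557/19778.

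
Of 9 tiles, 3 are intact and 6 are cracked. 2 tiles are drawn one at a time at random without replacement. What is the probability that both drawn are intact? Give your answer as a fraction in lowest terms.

1/12

Multiply the conditional probabilities at each draw: 3/9 · 2/8 = 6/72 = 1/12.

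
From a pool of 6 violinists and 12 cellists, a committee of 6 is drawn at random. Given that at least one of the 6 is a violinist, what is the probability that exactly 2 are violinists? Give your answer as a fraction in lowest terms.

165/392

Work in counts. Selections with at least one violinist: C(18,6) − C(12,6) = 18564 − 924 = 17640.
Of those, selections where exactly 2 are violinists: C(6,2)·C(12,4) = 15·495 = 7425.
Conditional probability = 7425/17640 = 165/392.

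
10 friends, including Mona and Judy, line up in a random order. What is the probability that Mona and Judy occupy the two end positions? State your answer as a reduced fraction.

1/45

There are 10! = 3628800 arrangements.
Place Mona and Judy at the ends in 2 ways, arrange the remaining 8 in 8! = 40320 ways: 2·40320 = 80640.
Probability = 80640/3628800 = 1/45.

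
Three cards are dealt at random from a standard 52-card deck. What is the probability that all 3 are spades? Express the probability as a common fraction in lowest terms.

There are C(52,3) = 22100 possible 3-card hands.
Hands that are all spades: C(13,3) = 286.
Probability = 286/22100 = 11/850.

11/850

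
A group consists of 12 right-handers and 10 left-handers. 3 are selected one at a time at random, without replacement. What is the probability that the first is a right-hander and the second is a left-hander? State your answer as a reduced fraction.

20/77

Multiply the conditional probabilities at each draw: 12/22 · 10/21 = 120/462 = 20/77.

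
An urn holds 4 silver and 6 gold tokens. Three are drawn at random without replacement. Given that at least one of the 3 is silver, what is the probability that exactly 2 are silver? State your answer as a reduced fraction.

Work in counts. Selections with at least one silver: C(10,3) − C(6,3) = 120 − 20 = 100.
Of those, selections where exactly 2 are silver: C(4,2)·C(6,1) = 6·6 = 36.
Conditional probability = 36/100 = 9/25.

9/25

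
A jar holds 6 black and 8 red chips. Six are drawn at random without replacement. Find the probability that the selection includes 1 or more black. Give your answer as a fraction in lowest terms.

425/429

There are C(14,6) = 3003 ways to choose the 6.
The complement is all 6 are red: C(8,6) = 28.
Probability = 1 − 28/3003 = 2975/3003 = 425/429.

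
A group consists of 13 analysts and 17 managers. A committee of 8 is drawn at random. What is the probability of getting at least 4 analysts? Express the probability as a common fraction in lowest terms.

Total selections: C(30,8) = 5852925.
Count the complement (fewer than 4 analysts): C(13,0)·C(17,8) + C(13,1)·C(17,7) + C(13,2)·C(17,6) + C(13,3)·C(17,5) = 24310 + 252824 + 965328 + 1769768 = 3012230.
Probability = 1 − 3012230/5852925 = 2840695/5852925 = 1507/3105.

1507/3105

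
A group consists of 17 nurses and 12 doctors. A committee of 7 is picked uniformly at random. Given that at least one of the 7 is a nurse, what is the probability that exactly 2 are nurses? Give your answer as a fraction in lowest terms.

176/2549

Work in counts. Selections with at least one nurse: C(29,7) − C(12,7) = 1560780 − 792 = 1559988.
Of those, selections where exactly 2 are nurses: C(17,2)·C(12,5) = 136·792 = 107712.
Conditional probability = 107712/1559988 = 176/2549.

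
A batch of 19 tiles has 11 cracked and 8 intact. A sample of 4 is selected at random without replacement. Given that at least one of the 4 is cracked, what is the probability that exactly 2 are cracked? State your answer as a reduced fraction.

Work in counts. Selections with at least one cracked: C(19,4) − C(8,4) = 3876 − 70 = 3806.
Of those, selections where exactly 2 are cracked: C(11,2)·C(8,2) = 55·28 = 1540.
Conditional probability = 1540/3806 = 70/173.

70/173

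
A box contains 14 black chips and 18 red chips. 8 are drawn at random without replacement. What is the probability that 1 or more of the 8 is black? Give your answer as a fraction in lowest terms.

44763/44950

Total selections: C(32,8) = 10518300.
The complement is all 8 are red: C(18,8) = 43758.
Probability = 1 − 43758/10518300 = 10474542/10518300 = 44763/44950.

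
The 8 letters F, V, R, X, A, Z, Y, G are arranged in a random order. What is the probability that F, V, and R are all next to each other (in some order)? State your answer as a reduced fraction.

There are 8! = 40320 arrangements.
Treat the three as one block: 6! placements × 3! orders within the block = 720·6 = 4320.
Probability = 4320/40320 = 3/28.

3/28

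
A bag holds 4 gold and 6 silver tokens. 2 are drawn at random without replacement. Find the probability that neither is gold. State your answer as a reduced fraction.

1/3

There are C(10,2) = 45 possible selections.
Selections with no gold (all silver): C(6,2) = 15.
Probability = 15/45 = 1/3.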